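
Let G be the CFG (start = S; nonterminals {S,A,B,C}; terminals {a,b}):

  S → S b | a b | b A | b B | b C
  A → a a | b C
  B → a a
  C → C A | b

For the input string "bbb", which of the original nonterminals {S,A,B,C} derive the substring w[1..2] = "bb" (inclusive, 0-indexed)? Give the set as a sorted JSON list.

Convert to CNF:
  S -> S T1 | T0 T1 | T1 A | T1 B | T1 C
  A -> T0 T0 | T1 C
  B -> T0 T0
  C -> C A | b
  T0 -> a
  T1 -> b

CYK table (by increasing span) (cells [i..j] with 1 ≤ i ≤ j ≤ 2 only):
  cell(1,1) b: {C,T1}  orig:{C}
  cell(2,2) b: {C,T1}  orig:{C}
  cell(1,2) bb: {A,S}

Original NTs in T[1,2] deriving "bb": ["A", "S"]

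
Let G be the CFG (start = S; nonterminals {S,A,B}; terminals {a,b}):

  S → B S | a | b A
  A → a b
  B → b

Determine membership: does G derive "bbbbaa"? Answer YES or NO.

Convert to CNF:
  S -> B S | T1 A | a
  A -> T0 T1
  B -> b
  T0 -> a
  T1 -> b

CYK table (by increasing span):
  [0..0]={B,T1}  "b"  orig:{B}
  [1..1]={B,T1}  "b"  orig:{B}
  [2..2]={B,T1}  "b"  orig:{B}
  [3..3]={B,T1}  "b"  orig:{B}
  [4..4]={S,T0}  "a"  orig:{S}
  [5..5]={S,T0}  "a"  orig:{S}
  [0..1]=∅  "bb"
  [1..2]=∅  "bb"
  [2..3]=∅  "bb"
  [3..4]={S}  "ba"
  [4..5]=∅  "aa"
  [0..2]=∅  "bbb"
  [1..3]=∅  "bbb"
  [2..4]={S}  "bba"
  [3..5]=∅  "baa"
  [0..3]=∅  "bbbb"
  [1..4]={S}  "bbba"
  [2..5]=∅  "bbaa"
  [0..4]={S}  "bbbba"
  [1..5]=∅  "bbbaa"
  [0..5]=∅  "bbbbaa"

S ∉ T[0,5] ⇒ NO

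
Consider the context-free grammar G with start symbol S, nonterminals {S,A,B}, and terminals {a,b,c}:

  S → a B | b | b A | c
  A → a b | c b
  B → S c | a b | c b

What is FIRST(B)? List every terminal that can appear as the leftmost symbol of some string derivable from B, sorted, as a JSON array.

FIRST iteration:
pass 1:
  A via A→a b: +{a}
  A via A→c b: +{c}
  B via B→a b: +{a}
  B via B→c b: +{c}
  S via S→a B: +{a}
  S via S→b: +{b}
  S via S→c: +{c}
  FIRST(S)={a,b,c}  FIRST(A)={a,c}  FIRST(B)={a,c}
pass 2:
  B via B→S c: +{b}
  FIRST(S)={a,b,c}  FIRST(A)={a,c}  FIRST(B)={a,b,c}
pass 3: (stable)
  FIRST(S)={a,b,c}  FIRST(A)={a,c}  FIRST(B)={a,b,c}

FIRST(B) = ["a", "b", "c"]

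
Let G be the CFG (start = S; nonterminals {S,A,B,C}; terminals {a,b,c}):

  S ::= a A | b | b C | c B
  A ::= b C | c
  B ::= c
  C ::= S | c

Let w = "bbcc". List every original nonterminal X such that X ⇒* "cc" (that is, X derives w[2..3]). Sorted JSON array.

Convert to CNF:
  S -> T0 C | T1 A | T2 B | b
  A -> T0 C | c
  B -> c
  C -> T0 C | T1 A | T2 B | b | c
  T0 -> b
  T1 -> a
  T2 -> c

CYK table (by increasing span) — only the sub-triangle for w[2..3]:
  cell(2,2) c: {A,B,C,T2}  orig:{A,B,C}
  cell(3,3) c: {A,B,C,T2}  orig:{A,B,C}
  cell(2,3) cc: {C,S}

Original NTs in T[2,3] deriving "cc": ["C", "S"]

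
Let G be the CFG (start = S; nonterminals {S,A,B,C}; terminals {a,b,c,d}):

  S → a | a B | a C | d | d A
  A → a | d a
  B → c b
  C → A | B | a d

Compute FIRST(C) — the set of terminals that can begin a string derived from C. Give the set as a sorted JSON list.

FIRST sets, iterate to fixpoint:
iter 1:
  A via A→a: +{a}
  A via A→d a: +{d}
  B via B→c b: +{c}
  C via C→A: +{a,d}
  C via C→B: +{c}
  S via S→a: +{a}
  S via S→d: +{d}
  FIRST(S)={a,d}  FIRST(A)={a,d}  FIRST(B)={c}  FIRST(C)={a,c,d}
iter 2: done
  FIRST(S)={a,d}  FIRST(A)={a,d}  FIRST(B)={c}  FIRST(C)={a,c,d}

FIRST(C) = ["a", "c", "d"]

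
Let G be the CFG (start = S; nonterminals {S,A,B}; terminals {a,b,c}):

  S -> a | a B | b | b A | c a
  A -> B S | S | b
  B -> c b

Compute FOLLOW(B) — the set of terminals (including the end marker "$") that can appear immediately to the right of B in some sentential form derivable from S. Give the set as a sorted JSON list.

Compute FIRST by fixpoint:
iter 1:
  A via A→b: +{b}
  B via B→c b: +{c}
  S via S→a: +{a}
  S via S→b: +{b}
  S via S→c a: +{c}
  FIRST(S)={a,b,c}  FIRST(A)={b}  FIRST(B)={c}
iter 2:
  A via A→B S: +{c}
  A via A→S: +{a}
  FIRST(S)={a,b,c}  FIRST(A)={a,b,c}  FIRST(B)={c}
iter 3: (no change)
  FIRST(S)={a,b,c}  FIRST(A)={a,b,c}  FIRST(B)={c}

Compute FOLLOW by fixpoint:
FOLLOW(S) := {$}
round 1:
  A→B S: FOLLOW(B) ⊇ FIRST(S) = {a,b,c}; new: +{a,b,c}
  S→a B: FOLLOW(B) ⊇ FOLLOW(S) ⊇ {$}; new: +{$}
  S→b A: FOLLOW(A) ⊇ FOLLOW(S) ⊇ {$}; new: +{$}
  FOLLOW(S)={$}  FOLLOW(A)={$}  FOLLOW(B)={$,a,b,c}
round 2: done
  FOLLOW(S)={$}  FOLLOW(A)={$}  FOLLOW(B)={$,a,b,c}

FOLLOW(B) = ["$", "a", "b", "c"]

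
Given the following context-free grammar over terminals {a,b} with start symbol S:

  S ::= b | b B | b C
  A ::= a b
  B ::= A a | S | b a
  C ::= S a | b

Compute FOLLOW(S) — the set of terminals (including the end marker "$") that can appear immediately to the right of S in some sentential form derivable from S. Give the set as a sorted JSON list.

FIRST iteration:
iter 1:
  A via A→a b: +{a}
  B via B→A a: +{a}
  B via B→b a: +{b}
  C via C→b: +{b}
  S via S→b: +{b}
  FIRST[S]={b}  FIRST[A]={a}  FIRST[B]={a,b}  FIRST[C]={b}
iter 2: — fixpoint
  FIRST[S]={b}  FIRST[A]={a}  FIRST[B]={a,b}  FIRST[C]={b}

Compute FOLLOW by fixpoint:
FOLLOW(S) := {$}
iter 1:
  B→A a: FOLLOW(A) ⊇ FIRST(a) = {a}; new: +{a}
  C→S a: FOLLOW(S) ⊇ FIRST(a) = {a}; new: +{a}
  S→b B: FOLLOW(B) ⊇ FOLLOW(S) ⊇ {$,a}; new: +{$,a}
  S→b C: FOLLOW(C) ⊇ FOLLOW(S) ⊇ {$,a}; new: +{$,a}
  FOLLOW(S)={$,a}  FOLLOW(A)={a}  FOLLOW(B)={$,a}  FOLLOW(C)={$,a}
iter 2: done
  FOLLOW(S)={$,a}  FOLLOW(A)={a}  FOLLOW(B)={$,a}  FOLLOW(C)={$,a}

FOLLOW(S) = ["$", "a"]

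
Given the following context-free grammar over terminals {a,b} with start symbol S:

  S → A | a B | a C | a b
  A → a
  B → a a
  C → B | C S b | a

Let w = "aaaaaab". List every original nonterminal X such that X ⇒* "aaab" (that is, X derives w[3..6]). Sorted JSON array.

Convert to CNF:
  S -> T0 B | T0 C | T0 T1 | a
  A -> a
  B -> T0 T0
  C -> C X2 | T0 T0 | a
  T0 -> a
  T1 -> b
  X2 -> S T1

CYK table (by increasing span) (cells [i..j] with 3 ≤ i ≤ j ≤ 6 only):
  [3..3]={A,C,S,T0}  "a"  orig:{A,C,S}
  [4..4]={A,C,S,T0}  "a"  orig:{A,C,S}
  [5..5]={A,C,S,T0}  "a"  orig:{A,C,S}
  [6..6]={T1}  "b"  orig:{}
  [3..4]={B,C,S}  "aa"
  [4..5]={B,C,S}  "aa"
  [5..6]={S,X2}  "ab"  orig:{S}
  [3..5]={S}  "aaa"
  [4..6]={C,X2}  "aab"  orig:{C}
  [3..6]={C,S,X2}  "aaab"  orig:{C,S}

Original NTs in T[3,6] deriving "aaab": ["C", "S"]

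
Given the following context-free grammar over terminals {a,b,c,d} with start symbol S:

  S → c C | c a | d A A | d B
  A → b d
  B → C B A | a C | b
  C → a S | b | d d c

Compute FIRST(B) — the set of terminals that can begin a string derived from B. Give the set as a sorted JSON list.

FIRST iteration:
[1]
  A via A→b d: +{b}
  B via B→a C: +{a}
  B via B→b: +{b}
  C via C→a S: +{a}
  C via C→b: +{b}
  C via C→d d c: +{d}
  S via S→c C: +{c}
  S via S→d A A: +{d}
  FIRST[S]={c,d}  FIRST[A]={b}  FIRST[B]={a,b}  FIRST[C]={a,b,d}
[2]
  B via B→C B A: +{d}
  FIRST[S]={c,d}  FIRST[A]={b}  FIRST[B]={a,b,d}  FIRST[C]={a,b,d}
[3] — fixpoint
  FIRST[S]={c,d}  FIRST[A]={b}  FIRST[B]={a,b,d}  FIRST[C]={a,b,d}

FIRST(B) = ["a", "b", "d"]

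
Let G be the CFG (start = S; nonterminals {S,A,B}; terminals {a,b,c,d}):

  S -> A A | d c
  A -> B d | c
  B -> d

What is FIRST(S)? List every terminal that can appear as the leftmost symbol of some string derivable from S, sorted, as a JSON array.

FIRST iteration:
round 1:
  A via A→c: +{c}
  B via B→d: +{d}
  S via S→A A: +{c}
  S via S→d c: +{d}
  FIRST[S]={c,d}  FIRST[A]={c}  FIRST[B]={d}
round 2:
  A via A→B d: +{d}
  FIRST[S]={c,d}  FIRST[A]={c,d}  FIRST[B]={d}
round 3: (stable)
  FIRST[S]={c,d}  FIRST[A]={c,d}  FIRST[B]={d}

FIRST(S) = ["c", "d"]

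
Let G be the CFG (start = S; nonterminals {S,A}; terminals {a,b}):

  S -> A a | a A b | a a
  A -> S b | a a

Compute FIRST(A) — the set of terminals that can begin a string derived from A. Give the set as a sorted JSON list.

FIRST iteration:
[1]
  A via A→a a: +{a}
  S via S→A a: +{a}
  FIRST[S]={a}  FIRST[A]={a}
[2] (stable)
  FIRST[S]={a}  FIRST[A]={a}

FIRST(A) = ["a"]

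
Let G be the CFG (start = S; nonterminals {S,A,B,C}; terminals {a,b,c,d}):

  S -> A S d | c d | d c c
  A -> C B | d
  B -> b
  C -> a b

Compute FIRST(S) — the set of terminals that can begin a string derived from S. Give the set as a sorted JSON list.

FIRST iteration:
[1]
  A via A→d: +{d}
  B via B→b: +{b}
  C via C→a b: +{a}
  S via S→A S d: +{d}
  S via S→c d: +{c}
  S: {c,d}  A: {d}  B: {b}  C: {a}
[2]
  A via A→C B: +{a}
  S via S→A S d: +{a}
  S: {a,c,d}  A: {a,d}  B: {b}  C: {a}
[3] (stable)
  S: {a,c,d}  A: {a,d}  B: {b}  C: {a}

FIRST(S) = ["a", "c", "d"]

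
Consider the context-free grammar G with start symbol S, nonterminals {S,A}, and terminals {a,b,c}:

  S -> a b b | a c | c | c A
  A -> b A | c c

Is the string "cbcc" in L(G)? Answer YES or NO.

Convert to CNF:
  S -> T1 A | T2 T1 | T2 X3 | c
  A -> T0 A | T1 T1
  T0 -> b
  T1 -> c
  T2 -> a
  X3 -> T0 T0

Fill CYK table bottom-up:
  [0..0]={S,T1}  "c"  orig:{S}
  [1..1]={T0}  "b"  orig:{}
  [2..2]={S,T1}  "c"  orig:{S}
  [3..3]={S,T1}  "c"  orig:{S}
  [0..1]=∅  "cb"
  [1..2]=∅  "bc"
  [2..3]={A}  "cc"
  [0..2]=∅  "cbc"
  [1..3]={A}  "bcc"
  [0..3]={S}  "cbcc"

S ∈ T[0,3] ⇒ YES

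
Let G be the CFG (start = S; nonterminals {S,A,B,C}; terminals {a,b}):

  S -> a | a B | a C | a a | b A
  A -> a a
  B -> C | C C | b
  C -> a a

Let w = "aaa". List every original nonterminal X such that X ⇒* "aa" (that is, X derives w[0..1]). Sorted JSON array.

CNF form of G:
  S -> T0 B | T0 C | T0 T0 | T1 A | a
  A -> T0 T0
  B -> C C | T0 T0 | b
  C -> T0 T0
  T0 -> a
  T1 -> b

CYK table (by increasing span) (cells [i..j] with 0 ≤ i ≤ j ≤ 1 only):
  cell(0,0) a: {S,T0}  orig:{S}
  cell(1,1) a: {S,T0}  orig:{S}
  cell(0,1) aa: {A,B,C,S}

Original NTs in T[0,1] deriving "aa": ["A", "B", "C", "S"]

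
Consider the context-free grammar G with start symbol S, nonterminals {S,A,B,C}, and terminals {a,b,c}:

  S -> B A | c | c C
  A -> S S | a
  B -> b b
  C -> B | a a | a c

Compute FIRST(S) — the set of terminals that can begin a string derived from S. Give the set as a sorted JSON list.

Compute FIRST by fixpoint:
iter 1:
  A via A→a: +{a}
  B via B→b b: +{b}
  C via C→B: +{b}
  C via C→a a: +{a}
  S via S→B A: +{b}
  S via S→c: +{c}
  FIRST[S]={b,c}  FIRST[A]={a}  FIRST[B]={b}  FIRST[C]={a,b}
iter 2:
  A via A→S S: +{b,c}
  FIRST[S]={b,c}  FIRST[A]={a,b,c}  FIRST[B]={b}  FIRST[C]={a,b}
iter 3: — fixpoint
  FIRST[S]={b,c}  FIRST[A]={a,b,c}  FIRST[B]={b}  FIRST[C]={a,b}

FIRST(S) = ["b", "c"]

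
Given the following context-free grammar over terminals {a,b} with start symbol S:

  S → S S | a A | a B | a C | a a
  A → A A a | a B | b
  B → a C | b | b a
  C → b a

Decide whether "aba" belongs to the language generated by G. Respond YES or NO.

CNF form of G:
  S -> S S | T0 A | T0 B | T0 C | T0 T0
  A -> A X2 | T0 B | b
  B -> T0 C | T1 T0 | b
  C -> T1 T0
  T0 -> a
  T1 -> b
  X2 -> A T0

CYK fill:
  T[0,0] 'a' = {T0}  orig:{}
  T[1,1] 'b' = {A,B,T1}  orig:{A,B}
  T[2,2] 'a' = {T0}  orig:{}
  T[0,1] 'ab' = {A,S}
  T[1,2] 'ba' = {B,C,X2}  orig:{B,C}
  T[0,2] 'aba' = {A,B,S,X2}  orig:{A,B,S}

S ∈ T[0,2] ⇒ YES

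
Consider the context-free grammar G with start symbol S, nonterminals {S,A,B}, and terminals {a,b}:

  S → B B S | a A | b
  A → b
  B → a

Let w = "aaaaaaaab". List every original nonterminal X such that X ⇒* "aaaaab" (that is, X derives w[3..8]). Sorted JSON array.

CNF form of G:
  S -> B X1 | T0 A | b
  A -> b
  B -> a
  T0 -> a
  X1 -> B S

CYK fill (cells [i..j] with 3 ≤ i ≤ j ≤ 8 only):
  T[3,3] 'a' = {B,T0}  orig:{B}
  T[4,4] 'a' = {B,T0}  orig:{B}
  T[5,5] 'a' = {B,T0}  orig:{B}
  T[6,6] 'a' = {B,T0}  orig:{B}
  T[7,7] 'a' = {B,T0}  orig:{B}
  T[8,8] 'b' = {A,S}
  T[3,4] 'aa' = ∅
  T[4,5] 'aa' = ∅
  T[5,6] 'aa' = ∅
  T[6,7] 'aa' = ∅
  T[7,8] 'ab' = {S,X1}  orig:{S}
  T[3,5] 'aaa' = ∅
  T[4,6] 'aaa' = ∅
  T[5,7] 'aaa' = ∅
  T[6,8] 'aab' = {S,X1}  orig:{S}
  T[3,6] 'aaaa' = ∅
  T[4,7] 'aaaa' = ∅
  T[5,8] 'aaab' = {S,X1}  orig:{S}
  T[3,7] 'aaaaa' = ∅
  T[4,8] 'aaaab' = {S,X1}  orig:{S}
  T[3,8] 'aaaaab' = {S,X1}  orig:{S}

Original NTs in T[3,8] deriving "aaaaab": ["S"]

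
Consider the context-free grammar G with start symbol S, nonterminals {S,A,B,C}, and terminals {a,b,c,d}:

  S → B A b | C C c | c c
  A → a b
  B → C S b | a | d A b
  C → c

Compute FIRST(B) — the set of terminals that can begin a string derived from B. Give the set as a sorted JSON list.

FIRST iteration:
round 1:
  A via A→a b: +{a}
  B via B→a: +{a}
  B via B→d A b: +{d}
  C via C→c: +{c}
  S via S→B A b: +{a,d}
  S via S→C C c: +{c}
  FIRST(S)={a,c,d}  FIRST(A)={a}  FIRST(B)={a,d}  FIRST(C)={c}
round 2:
  B via B→C S b: +{c}
  FIRST(S)={a,c,d}  FIRST(A)={a}  FIRST(B)={a,c,d}  FIRST(C)={c}
round 3: done
  FIRST(S)={a,c,d}  FIRST(A)={a}  FIRST(B)={a,c,d}  FIRST(C)={c}

FIRST(B) = ["a", "c", "d"]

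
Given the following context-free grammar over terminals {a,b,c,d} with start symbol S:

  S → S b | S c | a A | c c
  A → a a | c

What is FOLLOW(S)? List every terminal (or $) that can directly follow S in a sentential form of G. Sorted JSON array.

FIRST sets, iterate to fixpoint:
[1]
  A via A→a a: +{a}
  A via A→c: +{c}
  S via S→a A: +{a}
  S via S→c c: +{c}
  FIRST[S]={a,c}  FIRST[A]={a,c}
[2] (stable)
  FIRST[S]={a,c}  FIRST[A]={a,c}

FOLLOW iteration:
FOLLOW(S) := {$}
pass 1:
  S→S b: FOLLOW(S) ⊇ FIRST(b) = {b}; new: +{b}
  S→S c: FOLLOW(S) ⊇ FIRST(c) = {c}; new: +{c}
  S→a A: FOLLOW(A) ⊇ FOLLOW(S) ⊇ {$,b,c}; new: +{$,b,c}
  S: {$,b,c}  A: {$,b,c}
pass 2: (no change)
  S: {$,b,c}  A: {$,b,c}

FOLLOW(S) = ["$", "b", "c"]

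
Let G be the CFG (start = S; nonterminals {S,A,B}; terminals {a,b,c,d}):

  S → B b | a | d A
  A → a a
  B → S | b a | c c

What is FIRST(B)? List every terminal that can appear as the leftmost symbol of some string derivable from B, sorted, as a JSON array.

FIRST iteration:
pass 1:
  A via A→a a: +{a}
  B via B→b a: +{b}
  B via B→c c: +{c}
  S via S→B b: +{b,c}
  S via S→a: +{a}
  S via S→d A: +{d}
  S: {a,b,c,d}  A: {a}  B: {b,c}
pass 2:
  B via B→S: +{a,d}
  S: {a,b,c,d}  A: {a}  B: {a,b,c,d}
pass 3: — fixpoint
  S: {a,b,c,d}  A: {a}  B: {a,b,c,d}

FIRST(B) = ["a", "b", "c", "d"]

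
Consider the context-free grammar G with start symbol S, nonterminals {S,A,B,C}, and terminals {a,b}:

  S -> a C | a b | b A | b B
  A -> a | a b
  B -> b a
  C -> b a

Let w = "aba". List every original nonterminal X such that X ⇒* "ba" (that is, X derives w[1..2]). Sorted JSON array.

CNF form of G:
  S -> T0 C | T0 T1 | T1 A | T1 B
  A -> T0 T1 | a
  B -> T1 T0
  C -> T1 T0
  T0 -> a
  T1 -> b

Fill CYK table bottom-up, restricted to cells inside w[1..2]:
  T[1,1] 'b' = {T1}  orig:{}
  T[2,2] 'a' = {A,T0}  orig:{A}
  T[1,2] 'ba' = {B,C,S}

Original NTs in T[1,2] deriving "ba": ["B", "C", "S"]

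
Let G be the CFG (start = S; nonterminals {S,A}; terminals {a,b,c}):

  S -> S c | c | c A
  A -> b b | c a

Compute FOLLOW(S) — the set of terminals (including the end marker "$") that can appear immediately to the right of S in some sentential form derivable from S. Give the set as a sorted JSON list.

FIRST sets, iterate to fixpoint:
pass 1:
  A via A→b b: +{b}
  A via A→c a: +{c}
  S via S→c: +{c}
  FIRST(S)={c}  FIRST(A)={b,c}
pass 2: (stable)
  FIRST(S)={c}  FIRST(A)={b,c}

FOLLOW iteration:
initialize: $ ∈ FOLLOW(S)
pass 1:
  S→S c: FOLLOW(S) ⊇ FIRST(c) = {c}; new: +{c}
  S→c A: FOLLOW(A) ⊇ FOLLOW(S) ⊇ {$,c}; new: +{$,c}
  FOLLOW(S)={$,c}  FOLLOW(A)={$,c}
pass 2: (stable)
  FOLLOW(S)={$,c}  FOLLOW(A)={$,c}

FOLLOW(S) = ["$", "c"]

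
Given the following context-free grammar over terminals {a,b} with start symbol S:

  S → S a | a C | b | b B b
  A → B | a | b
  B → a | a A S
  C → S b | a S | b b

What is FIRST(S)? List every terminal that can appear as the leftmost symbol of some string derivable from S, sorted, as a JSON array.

FIRST sets, iterate to fixpoint:
pass 1:
  A via A→a: +{a}
  A via A→b: +{b}
  B via B→a: +{a}
  C via C→a S: +{a}
  C via C→b b: +{b}
  S via S→a C: +{a}
  S via S→b: +{b}
  FIRST[S]={a,b}  FIRST[A]={a,b}  FIRST[B]={a}  FIRST[C]={a,b}
pass 2: — fixpoint
  FIRST[S]={a,b}  FIRST[A]={a,b}  FIRST[B]={a}  FIRST[C]={a,b}

FIRST(S) = ["a", "b"]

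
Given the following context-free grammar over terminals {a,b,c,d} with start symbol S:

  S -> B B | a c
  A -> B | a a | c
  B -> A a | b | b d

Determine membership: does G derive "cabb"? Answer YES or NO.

CNF form of G:
  S -> B B | T0 T3
  A -> A T0 | T0 T0 | T1 T2 | b | c
  B -> A T0 | T1 T2 | b
  T0 -> a
  T1 -> b
  T2 -> d
  T3 -> c

CYK fill:
  [0..0]={A,T3}  "c"  orig:{A}
  [1..1]={T0}  "a"  orig:{}
  [2..2]={A,B,T1}  "b"  orig:{A,B}
  [3..3]={A,B,T1}  "b"  orig:{A,B}
  [0..1]={A,B}  "ca"
  [1..2]=∅  "ab"
  [2..3]={S}  "bb"
  [0..2]={S}  "cab"
  [1..3]=∅  "abb"
  [0..3]=∅  "cabb"

S ∉ T[0,3] ⇒ NO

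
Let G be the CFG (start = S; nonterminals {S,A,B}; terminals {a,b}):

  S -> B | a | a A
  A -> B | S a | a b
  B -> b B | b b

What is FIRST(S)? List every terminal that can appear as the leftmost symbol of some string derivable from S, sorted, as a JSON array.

Compute FIRST by fixpoint:
iter 1:
  A via A→a b: +{a}
  B via B→b B: +{b}
  S via S→B: +{b}
  S via S→a: +{a}
  FIRST[S]={a,b}  FIRST[A]={a}  FIRST[B]={b}
iter 2:
  A via A→B: +{b}
  FIRST[S]={a,b}  FIRST[A]={a,b}  FIRST[B]={b}
iter 3: — fixpoint
  FIRST[S]={a,b}  FIRST[A]={a,b}  FIRST[B]={b}

FIRST(S) = ["a", "b"]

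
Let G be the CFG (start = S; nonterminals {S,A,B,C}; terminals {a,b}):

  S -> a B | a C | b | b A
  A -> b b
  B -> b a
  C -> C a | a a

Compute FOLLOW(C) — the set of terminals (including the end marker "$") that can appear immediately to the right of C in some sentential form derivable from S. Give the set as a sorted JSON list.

Compute FIRST by fixpoint:
pass 1:
  A via A→b b: +{b}
  B via B→b a: +{b}
  C via C→a a: +{a}
  S via S→a B: +{a}
  S via S→b: +{b}
  FIRST(S)={a,b}  FIRST(A)={b}  FIRST(B)={b}  FIRST(C)={a}
pass 2: done
  FIRST(S)={a,b}  FIRST(A)={b}  FIRST(B)={b}  FIRST(C)={a}

FOLLOW iteration:
initialize: $ ∈ FOLLOW(S)
round 1:
  C→C a: FOLLOW(C) ⊇ FIRST(a) = {a}; new: +{a}
  S→a B: FOLLOW(B) ⊇ FOLLOW(S) ⊇ {$}; new: +{$}
  S→a C: FOLLOW(C) ⊇ FOLLOW(S) ⊇ {$}; new: +{$}
  S→b A: FOLLOW(A) ⊇ FOLLOW(S) ⊇ {$}; new: +{$}
  S: {$}  A: {$}  B: {$}  C: {$,a}
round 2: done
  S: {$}  A: {$}  B: {$}  C: {$,a}

FOLLOW(C) = ["$", "a"]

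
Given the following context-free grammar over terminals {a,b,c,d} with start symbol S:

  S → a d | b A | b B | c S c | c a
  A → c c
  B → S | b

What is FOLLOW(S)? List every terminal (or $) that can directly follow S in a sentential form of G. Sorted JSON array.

FIRST iteration:
iter 1:
  A via A→c c: +{c}
  B via B→b: +{b}
  S via S→a d: +{a}
  S via S→b A: +{b}
  S via S→c S c: +{c}
  S: {a,b,c}  A: {c}  B: {b}
iter 2:
  B via B→S: +{a,c}
  S: {a,b,c}  A: {c}  B: {a,b,c}
iter 3: done
  S: {a,b,c}  A: {c}  B: {a,b,c}

FOLLOW sets:
seed FOLLOW(S) with $
iter 1:
  S→b A: FOLLOW(A) ⊇ FOLLOW(S) ⊇ {$}; new: +{$}
  S→b B: FOLLOW(B) ⊇ FOLLOW(S) ⊇ {$}; new: +{$}
  S→c S c: FOLLOW(S) ⊇ FIRST(c) = {c}; new: +{c}
  FOLLOW[S]={$,c}  FOLLOW[A]={$}  FOLLOW[B]={$}
iter 2:
  S→b A: FOLLOW(A) ⊇ FOLLOW(S) ⊇ {$,c}; new: +{c}
  S→b B: FOLLOW(B) ⊇ FOLLOW(S) ⊇ {$,c}; new: +{c}
  FOLLOW[S]={$,c}  FOLLOW[A]={$,c}  FOLLOW[B]={$,c}
iter 3: — fixpoint
  FOLLOW[S]={$,c}  FOLLOW[A]={$,c}  FOLLOW[B]={$,c}

FOLLOW(S) = ["$", "c"]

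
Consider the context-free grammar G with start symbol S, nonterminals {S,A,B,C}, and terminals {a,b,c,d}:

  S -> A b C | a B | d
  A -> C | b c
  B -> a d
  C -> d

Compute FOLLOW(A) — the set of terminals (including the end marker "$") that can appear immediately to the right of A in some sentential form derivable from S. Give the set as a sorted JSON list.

FIRST sets, iterate to fixpoint:
[1]
  A via A→b c: +{b}
  B via B→a d: +{a}
  C via C→d: +{d}
  S via S→A b C: +{b}
  S via S→a B: +{a}
  S via S→d: +{d}
  FIRST(S)={a,b,d}  FIRST(A)={b}  FIRST(B)={a}  FIRST(C)={d}
[2]
  A via A→C: +{d}
  FIRST(S)={a,b,d}  FIRST(A)={b,d}  FIRST(B)={a}  FIRST(C)={d}
[3] (no change)
  FIRST(S)={a,b,d}  FIRST(A)={b,d}  FIRST(B)={a}  FIRST(C)={d}

FOLLOW iteration:
seed FOLLOW(S) with $
[1]
  S→A b C: FOLLOW(A) ⊇ FIRST(b) = {b}; new: +{b}
  S→A b C: FOLLOW(C) ⊇ FOLLOW(S) ⊇ {$}; new: +{$}
  S→a B: FOLLOW(B) ⊇ FOLLOW(S) ⊇ {$}; new: +{$}
  S: {$}  A: {b}  B: {$}  C: {$}
[2]
  A→C: FOLLOW(C) ⊇ FOLLOW(A) ⊇ {b}; new: +{b}
  S: {$}  A: {b}  B: {$}  C: {$,b}
[3] done
  S: {$}  A: {b}  B: {$}  C: {$,b}

FOLLOW(A) = ["b"]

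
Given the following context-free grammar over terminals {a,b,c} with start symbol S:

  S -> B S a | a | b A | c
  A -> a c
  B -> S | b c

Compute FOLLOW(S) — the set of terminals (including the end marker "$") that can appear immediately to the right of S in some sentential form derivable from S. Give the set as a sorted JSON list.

FIRST sets, iterate to fixpoint:
iter 1:
  A via A→a c: +{a}
  B via B→b c: +{b}
  S via S→B S a: +{b}
  S via S→a: +{a}
  S via S→c: +{c}
  FIRST(S)={a,b,c}  FIRST(A)={a}  FIRST(B)={b}
iter 2:
  B via B→S: +{a,c}
  FIRST(S)={a,b,c}  FIRST(A)={a}  FIRST(B)={a,b,c}
iter 3: — fixpoint
  FIRST(S)={a,b,c}  FIRST(A)={a}  FIRST(B)={a,b,c}

FOLLOW sets:
seed FOLLOW(S) with $
iter 1:
  S→B S a: FOLLOW(B) ⊇ FIRST(S) = {a,b,c}; new: +{a,b,c}
  S→B S a: FOLLOW(S) ⊇ FIRST(a) = {a}; new: +{a}
  S→b A: FOLLOW(A) ⊇ FOLLOW(S) ⊇ {$,a}; new: +{$,a}
  S: {$,a}  A: {$,a}  B: {a,b,c}
iter 2:
  B→S: FOLLOW(S) ⊇ FOLLOW(B) ⊇ {a,b,c}; new: +{b,c}
  S→b A: FOLLOW(A) ⊇ FOLLOW(S) ⊇ {$,a,b,c}; new: +{b,c}
  S: {$,a,b,c}  A: {$,a,b,c}  B: {a,b,c}
iter 3: (no change)
  S: {$,a,b,c}  A: {$,a,b,c}  B: {a,b,c}

FOLLOW(S) = ["$", "a", "b", "c"]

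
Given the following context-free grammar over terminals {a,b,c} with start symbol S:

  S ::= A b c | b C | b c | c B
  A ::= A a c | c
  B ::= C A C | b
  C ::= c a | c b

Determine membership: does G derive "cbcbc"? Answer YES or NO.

Convert to CNF:
  S -> A X5 | T1 B | T2 C | T2 T1
  A -> A X3 | c
  B -> C X4 | b
  C -> T1 T0 | T1 T2
  T0 -> a
  T1 -> c
  T2 -> b
  X3 -> T0 T1
  X4 -> A C
  X5 -> T2 T1

CYK table (by increasing span):
  [0..0]={A,T1}  "c"  orig:{A}
  [1..1]={B,T2}  "b"  orig:{B}
  [2..2]={A,T1}  "c"  orig:{A}
  [3..3]={B,T2}  "b"  orig:{B}
  [4..4]={A,T1}  "c"  orig:{A}
  [0..1]={C,S}  "cb"
  [1..2]={S,X5}  "bc"  orig:{S}
  [2..3]={C,S}  "cb"
  [3..4]={S,X5}  "bc"  orig:{S}
  [0..2]={S}  "cbc"
  [1..3]={S}  "bcb"
  [2..4]={S}  "cbc"
  [0..3]=∅  "cbcb"
  [1..4]=∅  "bcbc"
  [0..4]=∅  "cbcbc"

S ∉ T[0,4] ⇒ NO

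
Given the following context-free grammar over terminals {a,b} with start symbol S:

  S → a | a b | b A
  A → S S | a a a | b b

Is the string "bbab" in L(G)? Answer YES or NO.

CNF form of G:
  S -> T0 T1 | T1 A | a
  A -> S S | T0 X2 | T1 T1
  T0 -> a
  T1 -> b
  X2 -> T0 T0

CYK fill:
  [0..0]={T1}  "b"  orig:{}
  [1..1]={T1}  "b"  orig:{}
  [2..2]={S,T0}  "a"  orig:{S}
  [3..3]={T1}  "b"  orig:{}
  [0..1]={A}  "bb"
  [1..2]=∅  "ba"
  [2..3]={S}  "ab"
  [0..2]=∅  "bba"
  [1..3]=∅  "bab"
  [0..3]=∅  "bbab"

S ∉ T[0,3] ⇒ NO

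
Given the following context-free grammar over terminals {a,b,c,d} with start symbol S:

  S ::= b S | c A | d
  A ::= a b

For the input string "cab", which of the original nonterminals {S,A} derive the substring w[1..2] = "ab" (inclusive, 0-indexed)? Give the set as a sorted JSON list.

Convert to CNF:
  S -> T1 S | T2 A | d
  A -> T0 T1
  T0 -> a
  T1 -> b
  T2 -> c

Fill CYK table bottom-up (cells [i..j] with 1 ≤ i ≤ j ≤ 2 only):
  T[1,1] 'a' = {T0}  orig:{}
  T[2,2] 'b' = {T1}  orig:{}
  T[1,2] 'ab' = {A}

Original NTs in T[1,2] deriving "ab": ["A"]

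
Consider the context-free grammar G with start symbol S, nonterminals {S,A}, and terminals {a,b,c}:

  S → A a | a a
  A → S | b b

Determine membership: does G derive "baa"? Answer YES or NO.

Convert to CNF:
  S -> A T0 | T0 T0
  A -> A T0 | T0 T0 | T1 T1
  T0 -> a
  T1 -> b

Fill CYK table bottom-up:
  cell(0,0) b: {T1}  orig:{}
  cell(1,1) a: {T0}  orig:{}
  cell(2,2) a: {T0}  orig:{}
  cell(0,1) ba: ∅
  cell(1,2) aa: {A,S}
  cell(0,2) baa: ∅

S ∉ T[0,2] ⇒ NO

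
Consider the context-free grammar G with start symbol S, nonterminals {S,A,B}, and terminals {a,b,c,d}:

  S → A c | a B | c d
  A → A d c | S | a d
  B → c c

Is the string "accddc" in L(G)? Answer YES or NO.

Convert to CNF:
  S -> A T0 | T0 T1 | T2 B
  A -> A T0 | A X3 | T0 T1 | T2 B | T2 T1
  B -> T0 T0
  T0 -> c
  T1 -> d
  T2 -> a
  X3 -> T1 T0

CYK fill:
  T[0,0] 'a' = {T2}  orig:{}
  T[1,1] 'c' = {T0}  orig:{}
  T[2,2] 'c' = {T0}  orig:{}
  T[3,3] 'd' = {T1}  orig:{}
  T[4,4] 'd' = {T1}  orig:{}
  T[5,5] 'c' = {T0}  orig:{}
  T[0,1] 'ac' = ∅
  T[1,2] 'cc' = {B}
  T[2,3] 'cd' = {A,S}
  T[3,4] 'dd' = ∅
  T[4,5] 'dc' = {X3}  orig:{}
  T[0,2] 'acc' = {A,S}
  T[1,3] 'ccd' = ∅
  T[2,4] 'cdd' = ∅
  T[3,5] 'ddc' = ∅
  T[0,3] 'accd' = ∅
  T[1,4] 'ccdd' = ∅
  T[2,5] 'cddc' = {A}
  T[0,4] 'accdd' = ∅
  T[1,5] 'ccddc' = ∅
  T[0,5] 'accddc' = ∅

S ∉ T[0,5] ⇒ NO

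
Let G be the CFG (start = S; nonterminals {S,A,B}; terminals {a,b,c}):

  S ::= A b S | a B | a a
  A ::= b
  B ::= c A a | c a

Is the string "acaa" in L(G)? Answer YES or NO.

CNF form of G:
  S -> A X4 | T1 B | T1 T1
  A -> b
  B -> T0 T1 | T0 X3
  T0 -> c
  T1 -> a
  T2 -> b
  X3 -> A T1
  X4 -> T2 S

CYK fill:
  cell(0,0) a: {T1}  orig:{}
  cell(1,1) c: {T0}  orig:{}
  cell(2,2) a: {T1}  orig:{}
  cell(3,3) a: {T1}  orig:{}
  cell(0,1) ac: ∅
  cell(1,2) ca: {B}
  cell(2,3) aa: {S}
  cell(0,2) aca: {S}
  cell(1,3) caa: ∅
  cell(0,3) acaa: ∅

S ∉ T[0,3] ⇒ NO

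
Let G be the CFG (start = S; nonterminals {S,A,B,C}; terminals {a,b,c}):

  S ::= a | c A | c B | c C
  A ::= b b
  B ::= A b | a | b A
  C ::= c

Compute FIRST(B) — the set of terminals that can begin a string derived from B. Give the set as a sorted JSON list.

FIRST iteration:
iter 1:
  A via A→b b: +{b}
  B via B→A b: +{b}
  B via B→a: +{a}
  C via C→c: +{c}
  S via S→a: +{a}
  S via S→c A: +{c}
  S: {a,c}  A: {b}  B: {a,b}  C: {c}
iter 2: (stable)
  S: {a,c}  A: {b}  B: {a,b}  C: {c}

FIRST(B) = ["a", "b"]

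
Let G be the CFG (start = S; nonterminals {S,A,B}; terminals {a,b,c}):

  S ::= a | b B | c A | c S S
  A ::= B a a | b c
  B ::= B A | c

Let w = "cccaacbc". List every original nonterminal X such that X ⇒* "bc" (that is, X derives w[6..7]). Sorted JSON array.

Convert to CNF:
  S -> T1 B | T2 A | T2 X4 | a
  A -> B X3 | T1 T2
  B -> B A | c
  T0 -> a
  T1 -> b
  T2 -> c
  X3 -> T0 T0
  X4 -> S S

Fill CYK table bottom-up (cells [i..j] with 6 ≤ i ≤ j ≤ 7 only):
  T[6,6] 'b' = {T1}  orig:{}
  T[7,7] 'c' = {B,T2}  orig:{B}
  T[6,7] 'bc' = {A,S}

Original NTs in T[6,7] deriving "bc": ["A", "S"]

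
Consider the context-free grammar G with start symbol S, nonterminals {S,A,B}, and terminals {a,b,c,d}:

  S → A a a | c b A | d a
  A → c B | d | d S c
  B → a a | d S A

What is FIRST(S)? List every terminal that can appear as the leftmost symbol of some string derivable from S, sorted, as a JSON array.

Compute FIRST by fixpoint:
pass 1:
  A via A→c B: +{c}
  A via A→d: +{d}
  B via B→a a: +{a}
  B via B→d S A: +{d}
  S via S→A a a: +{c,d}
  FIRST(S)={c,d}  FIRST(A)={c,d}  FIRST(B)={a,d}
pass 2: — fixpoint
  FIRST(S)={c,d}  FIRST(A)={c,d}  FIRST(B)={a,d}

FIRST(S) = ["c", "d"]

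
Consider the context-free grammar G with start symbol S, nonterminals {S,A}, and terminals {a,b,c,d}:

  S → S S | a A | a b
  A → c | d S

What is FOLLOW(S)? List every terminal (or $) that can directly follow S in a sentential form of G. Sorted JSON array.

FIRST sets, iterate to fixpoint:
iter 1:
  A via A→c: +{c}
  A via A→d S: +{d}
  S via S→a A: +{a}
  FIRST[S]={a}  FIRST[A]={c,d}
iter 2: done
  FIRST[S]={a}  FIRST[A]={c,d}

FOLLOW iteration:
FOLLOW(S) := {$}
round 1:
  S→S S: FOLLOW(S) ⊇ FIRST(S) = {a}; new: +{a}
  S→a A: FOLLOW(A) ⊇ FOLLOW(S) ⊇ {$,a}; new: +{$,a}
  FOLLOW(S)={$,a}  FOLLOW(A)={$,a}
round 2: (no change)
  FOLLOW(S)={$,a}  FOLLOW(A)={$,a}

FOLLOW(S) = ["$", "a"]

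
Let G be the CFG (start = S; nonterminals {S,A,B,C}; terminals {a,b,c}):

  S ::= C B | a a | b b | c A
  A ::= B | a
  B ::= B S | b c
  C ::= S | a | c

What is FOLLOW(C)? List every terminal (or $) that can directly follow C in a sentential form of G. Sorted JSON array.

FIRST sets, iterate to fixpoint:
round 1:
  A via A→a: +{a}
  B via B→b c: +{b}
  C via C→a: +{a}
  C via C→c: +{c}
  S via S→C B: +{a,c}
  S via S→b b: +{b}
  S: {a,b,c}  A: {a}  B: {b}  C: {a,c}
round 2:
  A via A→B: +{b}
  C via C→S: +{b}
  S: {a,b,c}  A: {a,b}  B: {b}  C: {a,b,c}
round 3: (stable)
  S: {a,b,c}  A: {a,b}  B: {b}  C: {a,b,c}

FOLLOW iteration:
seed FOLLOW(S) with $
iter 1:
  B→B S: FOLLOW(B) ⊇ FIRST(S) = {a,b,c}; new: +{a,b,c}
  B→B S: FOLLOW(S) ⊇ FOLLOW(B) ⊇ {a,b,c}; new: +{a,b,c}
  S→C B: FOLLOW(C) ⊇ FIRST(B) = {b}; new: +{b}
  S→C B: FOLLOW(B) ⊇ FOLLOW(S) ⊇ {$,a,b,c}; new: +{$}
  S→c A: FOLLOW(A) ⊇ FOLLOW(S) ⊇ {$,a,b,c}; new: +{$,a,b,c}
  FOLLOW[S]={$,a,b,c}  FOLLOW[A]={$,a,b,c}  FOLLOW[B]={$,a,b,c}  FOLLOW[C]={b}
iter 2: (no change)
  FOLLOW[S]={$,a,b,c}  FOLLOW[A]={$,a,b,c}  FOLLOW[B]={$,a,b,c}  FOLLOW[C]={b}

FOLLOW(C) = ["b"]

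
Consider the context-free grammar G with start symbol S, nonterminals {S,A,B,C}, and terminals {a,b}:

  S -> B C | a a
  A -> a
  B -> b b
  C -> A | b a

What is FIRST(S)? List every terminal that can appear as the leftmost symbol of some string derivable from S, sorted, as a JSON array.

FIRST sets, iterate to fixpoint:
[1]
  A via A→a: +{a}
  B via B→b b: +{b}
  C via C→A: +{a}
  C via C→b a: +{b}
  S via S→B C: +{b}
  S via S→a a: +{a}
  FIRST[S]={a,b}  FIRST[A]={a}  FIRST[B]={b}  FIRST[C]={a,b}
[2] done
  FIRST[S]={a,b}  FIRST[A]={a}  FIRST[B]={b}  FIRST[C]={a,b}

FIRST(S) = ["a", "b"]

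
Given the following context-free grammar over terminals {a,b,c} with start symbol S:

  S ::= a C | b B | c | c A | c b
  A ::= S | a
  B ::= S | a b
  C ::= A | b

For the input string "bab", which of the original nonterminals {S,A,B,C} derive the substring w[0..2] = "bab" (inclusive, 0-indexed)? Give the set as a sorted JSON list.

Convert to CNF:
  S -> T0 C | T1 B | T2 A | T2 T1 | c
  A -> T0 C | T1 B | T2 A | T2 T1 | a | c
  B -> T0 C | T0 T1 | T1 B | T2 A | T2 T1 | c
  C -> T0 C | T1 B | T2 A | T2 T1 | a | b | c
  T0 -> a
  T1 -> b
  T2 -> c

Fill CYK table bottom-up (cells [i..j] with 0 ≤ i ≤ j ≤ 2 only):
  cell(0,0) b: {C,T1}  orig:{C}
  cell(1,1) a: {A,C,T0}  orig:{A,C}
  cell(2,2) b: {C,T1}  orig:{C}
  cell(0,1) ba: ∅
  cell(1,2) ab: {A,B,C,S}
  cell(0,2) bab: {A,B,C,S}

Original NTs in T[0,2] deriving "bab": ["A", "B", "C", "S"]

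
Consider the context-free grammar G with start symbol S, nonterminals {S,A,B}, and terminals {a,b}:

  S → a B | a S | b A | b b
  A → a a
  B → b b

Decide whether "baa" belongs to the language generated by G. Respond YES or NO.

CNF form of G:
  S -> T0 B | T0 S | T1 A | T1 T1
  A -> T0 T0
  B -> T1 T1
  T0 -> a
  T1 -> b

CYK fill:
  T[0,0] 'b' = {T1}  orig:{}
  T[1,1] 'a' = {T0}  orig:{}
  T[2,2] 'a' = {T0}  orig:{}
  T[0,1] 'ba' = ∅
  T[1,2] 'aa' = {A}
  T[0,2] 'baa' = {S}

S ∈ T[0,2] ⇒ YES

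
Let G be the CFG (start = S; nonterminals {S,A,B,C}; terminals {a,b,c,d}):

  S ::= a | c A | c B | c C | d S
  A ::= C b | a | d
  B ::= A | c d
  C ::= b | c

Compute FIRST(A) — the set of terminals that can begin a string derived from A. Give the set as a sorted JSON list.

FIRST sets, iterate to fixpoint:
iter 1:
  A via A→a: +{a}
  A via A→d: +{d}
  B via B→A: +{a,d}
  B via B→c d: +{c}
  C via C→b: +{b}
  C via C→c: +{c}
  S via S→a: +{a}
  S via S→c A: +{c}
  S via S→d S: +{d}
  FIRST(S)={a,c,d}  FIRST(A)={a,d}  FIRST(B)={a,c,d}  FIRST(C)={b,c}
iter 2:
  A via A→C b: +{b,c}
  B via B→A: +{b}
  FIRST(S)={a,c,d}  FIRST(A)={a,b,c,d}  FIRST(B)={a,b,c,d}  FIRST(C)={b,c}
iter 3: done
  FIRST(S)={a,c,d}  FIRST(A)={a,b,c,d}  FIRST(B)={a,b,c,d}  FIRST(C)={b,c}

FIRST(A) = ["a", "b", "c", "d"]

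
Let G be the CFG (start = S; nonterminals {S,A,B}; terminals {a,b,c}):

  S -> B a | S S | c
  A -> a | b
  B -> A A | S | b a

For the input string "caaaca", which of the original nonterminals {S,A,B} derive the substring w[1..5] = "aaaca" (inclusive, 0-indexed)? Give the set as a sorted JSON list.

Convert to CNF:
  S -> B T0 | S S | c
  A -> a | b
  B -> A A | B T0 | S S | T1 T0 | c
  T0 -> a
  T1 -> b

CYK table (by increasing span) — only the sub-triangle for w[1..5]:
  T[1,1] 'a' = {A,T0}  orig:{A}
  T[2,2] 'a' = {A,T0}  orig:{A}
  T[3,3] 'a' = {A,T0}  orig:{A}
  T[4,4] 'c' = {B,S}
  T[5,5] 'a' = {A,T0}  orig:{A}
  T[1,2] 'aa' = {B}
  T[2,3] 'aa' = {B}
  T[3,4] 'ac' = ∅
  T[4,5] 'ca' = {B,S}
  T[1,3] 'aaa' = {B,S}
  T[2,4] 'aac' = ∅
  T[3,5] 'aca' = ∅
  T[1,4] 'aaac' = {B,S}
  T[2,5] 'aaca' = ∅
  T[1,5] 'aaaca' = {B,S}

Original NTs in T[1,5] deriving "aaaca": ["B", "S"]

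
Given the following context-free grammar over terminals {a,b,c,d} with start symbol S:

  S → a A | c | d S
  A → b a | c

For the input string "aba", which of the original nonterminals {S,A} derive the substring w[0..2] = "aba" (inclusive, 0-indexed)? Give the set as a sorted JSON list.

Convert to CNF:
  S -> T1 A | T2 S | c
  A -> T0 T1 | c
  T0 -> b
  T1 -> a
  T2 -> d

CYK table (by increasing span) — only the sub-triangle for w[0..2]:
  cell(0,0) a: {T1}  orig:{}
  cell(1,1) b: {T0}  orig:{}
  cell(2,2) a: {T1}  orig:{}
  cell(0,1) ab: ∅
  cell(1,2) ba: {A}
  cell(0,2) aba: {S}

Original NTs in T[0,2] deriving "aba": ["S"]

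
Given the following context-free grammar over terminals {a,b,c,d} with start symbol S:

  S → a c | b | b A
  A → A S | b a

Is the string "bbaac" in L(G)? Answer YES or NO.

CNF form of G:
  S -> T0 A | T1 T2 | b
  A -> A S | T0 T1
  T0 -> b
  T1 -> a
  T2 -> c

CYK fill:
  T[0,0] 'b' = {S,T0}  orig:{S}
  T[1,1] 'b' = {S,T0}  orig:{S}
  T[2,2] 'a' = {T1}  orig:{}
  T[3,3] 'a' = {T1}  orig:{}
  T[4,4] 'c' = {T2}  orig:{}
  T[0,1] 'bb' = ∅
  T[1,2] 'ba' = {A}
  T[2,3] 'aa' = ∅
  T[3,4] 'ac' = {S}
  T[0,2] 'bba' = {S}
  T[1,3] 'baa' = ∅
  T[2,4] 'aac' = ∅
  T[0,3] 'bbaa' = ∅
  T[1,4] 'baac' = {A}
  T[0,4] 'bbaac' = {S}

S ∈ T[0,4] ⇒ YES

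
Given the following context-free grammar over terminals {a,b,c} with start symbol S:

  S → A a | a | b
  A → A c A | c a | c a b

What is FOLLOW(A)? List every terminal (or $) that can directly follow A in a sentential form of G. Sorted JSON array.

FIRST iteration:
iter 1:
  A via A→c a: +{c}
  S via S→A a: +{c}
  S via S→a: +{a}
  S via S→b: +{b}
  FIRST[S]={a,b,c}  FIRST[A]={c}
iter 2: (no change)
  FIRST[S]={a,b,c}  FIRST[A]={c}

Compute FOLLOW by fixpoint:
initialize: $ ∈ FOLLOW(S)
round 1:
  A→A c A: FOLLOW(A) ⊇ FIRST(c) = {c}; new: +{c}
  S→A a: FOLLOW(A) ⊇ FIRST(a) = {a}; new: +{a}
  S: {$}  A: {a,c}
round 2: (stable)
  S: {$}  A: {a,c}

FOLLOW(A) = ["a", "c"]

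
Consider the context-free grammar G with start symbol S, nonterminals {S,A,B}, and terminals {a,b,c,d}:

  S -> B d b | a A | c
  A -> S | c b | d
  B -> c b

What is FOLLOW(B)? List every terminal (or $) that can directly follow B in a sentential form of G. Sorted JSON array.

FIRST sets, iterate to fixpoint:
iter 1:
  A via A→c b: +{c}
  A via A→d: +{d}
  B via B→c b: +{c}
  S via S→B d b: +{c}
  S via S→a A: +{a}
  FIRST[S]={a,c}  FIRST[A]={c,d}  FIRST[B]={c}
iter 2:
  A via A→S: +{a}
  FIRST[S]={a,c}  FIRST[A]={a,c,d}  FIRST[B]={c}
iter 3: — fixpoint
  FIRST[S]={a,c}  FIRST[A]={a,c,d}  FIRST[B]={c}

FOLLOW sets:
initialize: $ ∈ FOLLOW(S)
pass 1:
  S→B d b: FOLLOW(B) ⊇ FIRST(d) = {d}; new: +{d}
  S→a A: FOLLOW(A) ⊇ FOLLOW(S) ⊇ {$}; new: +{$}
  S: {$}  A: {$}  B: {d}
pass 2: (no change)
  S: {$}  A: {$}  B: {d}

FOLLOW(B) = ["d"]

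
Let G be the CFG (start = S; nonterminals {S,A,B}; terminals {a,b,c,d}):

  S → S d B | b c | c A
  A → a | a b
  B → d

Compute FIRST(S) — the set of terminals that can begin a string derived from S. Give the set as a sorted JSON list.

FIRST iteration:
[1]
  A via A→a: +{a}
  B via B→d: +{d}
  S via S→b c: +{b}
  S via S→c A: +{c}
  S: {b,c}  A: {a}  B: {d}
[2] — fixpoint
  S: {b,c}  A: {a}  B: {d}

FIRST(S) = ["b", "c"]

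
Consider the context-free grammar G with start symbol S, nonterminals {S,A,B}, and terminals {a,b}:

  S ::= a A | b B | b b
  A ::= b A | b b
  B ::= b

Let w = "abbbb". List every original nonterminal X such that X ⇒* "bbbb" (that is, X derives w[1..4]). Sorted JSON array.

Convert to CNF:
  S -> T0 B | T0 T0 | T1 A
  A -> T0 A | T0 T0
  B -> b
  T0 -> b
  T1 -> a

CYK fill (cells [i..j] with 1 ≤ i ≤ j ≤ 4 only):
  cell(1,1) b: {B,T0}  orig:{B}
  cell(2,2) b: {B,T0}  orig:{B}
  cell(3,3) b: {B,T0}  orig:{B}
  cell(4,4) b: {B,T0}  orig:{B}
  cell(1,2) bb: {A,S}
  cell(2,3) bb: {A,S}
  cell(3,4) bb: {A,S}
  cell(1,3) bbb: {A}
  cell(2,4) bbb: {A}
  cell(1,4) bbbb: {A}

Original NTs in T[1,4] deriving "bbbb": ["A"]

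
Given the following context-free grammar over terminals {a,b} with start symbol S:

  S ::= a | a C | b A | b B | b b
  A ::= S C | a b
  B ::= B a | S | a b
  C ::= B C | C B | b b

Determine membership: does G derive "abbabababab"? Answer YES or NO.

CNF form of G:
  S -> T0 C | T1 A | T1 B | T1 T1 | a
  A -> S C | T0 T1
  B -> B T0 | T0 C | T0 T1 | T1 A | T1 B | T1 T1 | a
  C -> B C | C B | T1 T1
  T0 -> a
  T1 -> b

CYK table (by increasing span):
  T[0,0] 'a' = {B,S,T0}  orig:{B,S}
  T[1,1] 'b' = {T1}  orig:{}
  T[2,2] 'b' = {T1}  orig:{}
  T[3,3] 'a' = {B,S,T0}  orig:{B,S}
  T[4,4] 'b' = {T1}  orig:{}
  T[5,5] 'a' = {B,S,T0}  orig:{B,S}
  T[6,6] 'b' = {T1}  orig:{}
  T[7,7] 'a' = {B,S,T0}  orig:{B,S}
  T[8,8] 'b' = {T1}  orig:{}
  T[9,9] 'a' = {B,S,T0}  orig:{B,S}
  T[10,10] 'b' = {T1}  orig:{}
  T[0,1] 'ab' = {A,B}
  T[1,2] 'bb' = {B,C,S}
  T[2,3] 'ba' = {B,S}
  T[3,4] 'ab' = {A,B}
  T[4,5] 'ba' = {B,S}
  T[5,6] 'ab' = {A,B}
  T[6,7] 'ba' = {B,S}
  T[7,8] 'ab' = {A,B}
  T[8,9] 'ba' = {B,S}
  T[9,10] 'ab' = {A,B}
  T[0,2] 'abb' = {A,B,C,S}
  T[1,3] 'bba' = {B,C,S}
  T[2,4] 'bab' = {B,S}
  T[3,5] 'aba' = {B}
  T[4,6] 'bab' = {B,S}
  T[5,7] 'aba' = {B}
  T[6,8] 'bab' = {B,S}
  T[7,9] 'aba' = {B}
  T[8,10] 'bab' = {B,S}
  T[0,3] 'abba' = {A,B,C,S}
  T[1,4] 'bbab' = {B,C,S}
  T[2,5] 'baba' = {B,S}
  T[3,6] 'abab' = ∅
  T[4,7] 'baba' = {B,S}
  T[5,8] 'abab' = ∅
  T[6,9] 'baba' = {B,S}
  T[7,10] 'abab' = ∅
  T[0,4] 'abbab' = {A,B,C,S}
  T[1,5] 'bbaba' = {B,C,S}
  T[2,6] 'babab' = ∅
  T[3,7] 'ababa' = ∅
  T[4,8] 'babab' = ∅
  T[5,9] 'ababa' = ∅
  T[6,10] 'babab' = ∅
  T[0,5] 'abbaba' = {A,B,C,S}
  T[1,6] 'bbabab' = {C}
  T[2,7] 'bababa' = ∅
  T[3,8] 'ababab' = ∅
  T[4,9] 'bababa' = ∅
  T[5,10] 'ababab' = ∅
  T[0,6] 'abbabab' = {A,B,C,S}
  T[1,7] 'bbababa' = {C}
  T[2,8] 'bababab' = ∅
  T[3,9] 'abababa' = ∅
  T[4,10] 'bababab' = ∅
  T[0,7] 'abbababa' = {A,B,C,S}
  T[1,8] 'bbababab' = {C}
  T[2,9] 'babababa' = ∅
  T[3,10] 'abababab' = ∅
  T[0,8] 'abbababab' = {A,B,C,S}
  T[1,9] 'bbabababa' = {C}
  T[2,10] 'babababab' = ∅
  T[0,9] 'abbabababa' = {A,B,C,S}
  T[1,10] 'bbabababab' = {C}
  T[0,10] 'abbabababab' = {A,B,C,S}

S ∈ T[0,10] ⇒ YES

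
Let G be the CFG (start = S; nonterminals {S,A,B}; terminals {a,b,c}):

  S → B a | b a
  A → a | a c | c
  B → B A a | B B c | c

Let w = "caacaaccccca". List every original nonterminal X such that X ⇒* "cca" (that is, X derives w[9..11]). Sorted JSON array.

CNF form of G:
  S -> B T0 | T2 T0
  A -> T0 T1 | a | c
  B -> B X3 | B X4 | c
  T0 -> a
  T1 -> c
  T2 -> b
  X3 -> A T0
  X4 -> B T1

Fill CYK table bottom-up — only the sub-triangle for w[9..11]:
  [9..9]={A,B,T1}  "c"  orig:{A,B}
  [10..10]={A,B,T1}  "c"  orig:{A,B}
  [11..11]={A,T0}  "a"  orig:{A}
  [9..10]={X4}  "cc"  orig:{}
  [10..11]={S,X3}  "ca"  orig:{S}
  [9..11]={B}  "cca"

Original NTs in T[9,11] deriving "cca": ["B"]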